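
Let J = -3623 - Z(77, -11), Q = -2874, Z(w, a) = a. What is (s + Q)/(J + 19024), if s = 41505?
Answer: 38631/15412 ≈ 2.5066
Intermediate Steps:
J = -3612 (J = -3623 - 1*(-11) = -3623 + 11 = -3612)
(s + Q)/(J + 19024) = (41505 - 2874)/(-3612 + 19024) = 38631/15412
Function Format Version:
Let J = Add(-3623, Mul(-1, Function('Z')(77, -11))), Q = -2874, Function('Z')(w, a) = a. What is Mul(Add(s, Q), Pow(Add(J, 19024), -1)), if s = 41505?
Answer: Rational(38631, 15412) ≈ 2.5066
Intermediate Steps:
J = -3612 (J = Add(-3623, Mul(-1, -11)) = Add(-3623, 11) = -3612)
Mul(Add(s, Q), Pow(Add(J, 19024), -1)) = Mul(Add(41505, -2874), Pow(Add(-3612, 19024), -1)) = Mul(38631, Pow(15412, -1)) = Mul(38631, Rational(1, 15412)) = Rational(38631, 15412)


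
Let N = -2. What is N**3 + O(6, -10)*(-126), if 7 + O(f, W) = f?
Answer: 118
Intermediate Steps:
O(f, W) = -7 + f
N**3 + O(6, -10)*(-126) = (-2)**3 + (-7 + 6)*(-126) = -8 - 1*(-126) = -8 + 126 = 118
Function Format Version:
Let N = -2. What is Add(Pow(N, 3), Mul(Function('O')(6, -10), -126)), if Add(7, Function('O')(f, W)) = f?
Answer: 118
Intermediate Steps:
Function('O')(f, W) = Add(-7, f)
Add(Pow(N, 3), Mul(Function('O')(6, -10), -126)) = Add(Pow(-2, 3), Mul(Add(-7, 6), -126)) = Add(-8, Mul(-1, -126)) = Add(-8, 126) = 118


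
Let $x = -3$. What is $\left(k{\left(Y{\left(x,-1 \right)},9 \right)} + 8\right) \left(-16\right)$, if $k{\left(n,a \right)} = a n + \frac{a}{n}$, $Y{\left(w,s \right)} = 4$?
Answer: $-740$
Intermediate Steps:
$\left(k{\left(Y{\left(x,-1 \right)},9 \right)} + 8\right) \left(-16\right) = \left(\left(9 \cdot 4 + \frac{9}{4}\right) + 8\right) \left(-16\right) = \left(\left(36 + 9 \cdot \frac{1}{4}\right) + 8\right) \left(-16\right) = \left(\left(36 + \frac{9}{4}\right) + 8\right) \left(-16\right) = \left(\frac{153}{4} + 8\right) \left(-16\right) = \frac{185}{4} \left(-16\right) = -740$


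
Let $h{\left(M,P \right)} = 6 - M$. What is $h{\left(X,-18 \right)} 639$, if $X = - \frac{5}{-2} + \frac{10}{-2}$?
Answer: $\frac{10863}{2} \approx 5431.5$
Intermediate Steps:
$X = - \frac{5}{2}$ ($X = \left(-5\right) \left(- \frac{1}{2}\right) + 10 \left(- \frac{1}{2}\right) = \frac{5}{2} - 5 = - \frac{5}{2} \approx -2.5$)
$h{\left(X,-18 \right)} 639 = \left(6 - - \frac{5}{2}\right) 639 = \left(6 + \frac{5}{2}\right) 639 = \frac{17}{2} \cdot 639 = \frac{10863}{2}$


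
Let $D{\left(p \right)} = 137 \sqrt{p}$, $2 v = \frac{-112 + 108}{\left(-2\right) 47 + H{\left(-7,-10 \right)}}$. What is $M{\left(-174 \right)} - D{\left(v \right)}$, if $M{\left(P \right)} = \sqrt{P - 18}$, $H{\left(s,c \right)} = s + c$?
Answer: $- \frac{137 \sqrt{222}}{111} + 8 i \sqrt{3} \approx -18.39 + 13.856 i$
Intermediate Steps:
$H{\left(s,c \right)} = c + s$
$v = \frac{2}{111}$ ($v = \frac{\left(-112 + 108\right) \frac{1}{\left(-2\right) 47 - 17}}{2} = \frac{\left(-4\right) \frac{1}{-94 - 17}}{2} = \frac{\left(-4\right) \frac{1}{-111}}{2} = \frac{\left(-4\right) \left(- \frac{1}{111}\right)}{2} = \frac{1}{2} \cdot \frac{4}{111} = \frac{2}{111} \approx 0.018018$)
$M{\left(P \right)} = \sqrt{-18 + P}$
$M{\left(-174 \right)} - D{\left(v \right)} = \sqrt{-18 - 174} - 137 \sqrt{\frac{2}{111}} = \sqrt{-192} - 137 \frac{\sqrt{222}}{111} = 8 i \sqrt{3} - \frac{137 \sqrt{222}}{111} = - \frac{137 \sqrt{222}}{111} + 8 i \sqrt{3}$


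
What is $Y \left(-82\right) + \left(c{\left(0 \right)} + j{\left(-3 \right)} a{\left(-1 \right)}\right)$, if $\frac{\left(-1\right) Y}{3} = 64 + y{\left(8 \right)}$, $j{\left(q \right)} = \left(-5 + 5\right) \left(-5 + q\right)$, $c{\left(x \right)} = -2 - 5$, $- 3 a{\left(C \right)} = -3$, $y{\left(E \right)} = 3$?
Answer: $16475$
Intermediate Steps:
$a{\left(C \right)} = 1$ ($a{\left(C \right)} = \left(- \frac{1}{3}\right) \left(-3\right) = 1$)
$c{\left(x \right)} = -7$
$j{\left(q \right)} = 0$ ($j{\left(q \right)} = 0 \left(-5 + q\right) = 0$)
$Y = -201$ ($Y = - 3 \left(64 + 3\right) = \left(-3\right) 67 = -201$)
$Y \left(-82\right) + \left(c{\left(0 \right)} + j{\left(-3 \right)} a{\left(-1 \right)}\right) = \left(-201\right) \left(-82\right) + \left(-7 + 0 \cdot 1\right) = 16482 + \left(-7 + 0\right) = 16482 - 7 = 16475$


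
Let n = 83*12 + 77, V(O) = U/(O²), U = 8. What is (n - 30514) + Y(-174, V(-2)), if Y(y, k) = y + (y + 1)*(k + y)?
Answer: 141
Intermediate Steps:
V(O) = 8/O² (V(O) = 8/(O²) = 8/O²)
n = 1073 (n = 996 + 77 = 1073)
Y(y, k) = y + (1 + y)*(k + y)
(n - 30514) + Y(-174, V(-2)) = (1073 - 30514) + (8/(-2)² + (-174)² + 2*(-174) + (8/(-2)²)*(-174)) = -29441 + (8*(¼) + 30276 - 348 + (8*(¼))*(-174)) = -29441 + (2 + 30276 - 348 + 2*(-174)) = -29441 + (2 + 30276 - 348 - 348) = -29441 + 29582 = 141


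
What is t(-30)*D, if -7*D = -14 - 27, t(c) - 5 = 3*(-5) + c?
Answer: -1640/7 ≈ -234.29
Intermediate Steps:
t(c) = -10 + c (t(c) = 5 + (3*(-5) + c) = 5 + (-15 + c) = -10 + c)
D = 41/7 (D = -(-14 - 27)/7 = -⅐*(-41) = 41/7 ≈ 5.8571)
t(-30)*D = (-10 - 30)*(41/7) = -40*41/7 = -1640/7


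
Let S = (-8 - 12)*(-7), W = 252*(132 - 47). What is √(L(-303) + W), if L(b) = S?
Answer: 14*√110 ≈ 146.83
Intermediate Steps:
W = 21420 (W = 252*85 = 21420)
S = 140 (S = -20*(-7) = 140)
L(b) = 140
√(L(-303) + W) = √(140 + 21420) = √21560 = 14*√110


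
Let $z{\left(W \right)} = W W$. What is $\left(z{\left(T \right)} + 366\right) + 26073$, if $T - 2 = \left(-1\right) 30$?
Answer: $27223$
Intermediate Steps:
$T = -28$ ($T = 2 - 30 = -28$)
$z{\left(W \right)} = W^{2}$
$\left(z{\left(T \right)} + 366\right) + 26073 = \left(\left(-28\right)^{2} + 366\right) + 26073 = \left(784 + 366\right) + 26073 = 1150 + 26073 = 27223$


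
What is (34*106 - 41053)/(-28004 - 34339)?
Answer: 1387/2309 ≈ 0.60069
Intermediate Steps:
(34*106 - 41053)/(-28004 - 34339) = (3604 - 41053)/(-62343) = -37449*(-1/62343) = 1387/2309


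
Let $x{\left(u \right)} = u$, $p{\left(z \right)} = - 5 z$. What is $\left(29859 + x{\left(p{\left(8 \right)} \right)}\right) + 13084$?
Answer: $42903$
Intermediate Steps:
$\left(29859 + x{\left(p{\left(8 \right)} \right)}\right) + 13084 = \left(29859 - 40\right) + 13084 = 29819 + 13084 = 42903$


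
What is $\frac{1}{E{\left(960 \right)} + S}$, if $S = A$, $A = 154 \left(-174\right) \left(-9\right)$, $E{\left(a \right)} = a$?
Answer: $\frac{1}{242124} \approx 4.1301 \cdot 10^{-6}$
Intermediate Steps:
$A = 241164$ ($A = \left(-26796\right) \left(-9\right) = 241164$)
$S = 241164$
$\frac{1}{E{\left(960 \right)} + S} = \frac{1}{960 + 241164} = \frac{1}{242124}$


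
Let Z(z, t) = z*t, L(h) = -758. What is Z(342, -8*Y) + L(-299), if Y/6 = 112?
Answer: -1839350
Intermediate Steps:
Y = 672 (Y = 6*112 = 672)
Z(z, t) = t*z
Z(342, -8*Y) + L(-299) = -8*672*342 - 758 = -5376*342 - 758 = -1838592 - 758 = -1839350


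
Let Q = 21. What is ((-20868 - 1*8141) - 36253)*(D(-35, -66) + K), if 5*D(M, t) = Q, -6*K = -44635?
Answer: -2428844977/5 ≈ -4.8577e+8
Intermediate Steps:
K = 44635/6 (K = -⅙*(-44635) = 44635/6 ≈ 7439.2)
D(M, t) = 21/5 (D(M, t) = (⅕)*21 = 21/5)
((-20868 - 1*8141) - 36253)*(D(-35, -66) + K) = ((-20868 - 1*8141) - 36253)*(21/5 + 44635/6) = ((-20868 - 8141) - 36253)*(223301/30) = (-29009 - 36253)*(223301/30) = -65262*223301/30 = -2428844977/5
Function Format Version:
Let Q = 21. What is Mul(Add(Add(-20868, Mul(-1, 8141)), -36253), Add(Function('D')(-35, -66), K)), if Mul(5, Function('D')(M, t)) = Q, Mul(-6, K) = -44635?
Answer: Rational(-2428844977, 5) ≈ -4.8577e+8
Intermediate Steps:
K = Rational(44635, 6) (K = Mul(Rational(-1, 6), -44635) = Rational(44635, 6) ≈ 7439.2)
Function('D')(M, t) = Rational(21, 5) (Function('D')(M, t) = Mul(Rational(1, 5), 21) = Rational(21, 5))
Mul(Add(Add(-20868, Mul(-1, 8141)), -36253), Add(Function('D')(-35, -66), K)) = Mul(Add(Add(-20868, Mul(-1, 8141)), -36253), Add(Rational(21, 5), Rational(44635, 6))) = Mul(Add(Add(-20868, -8141), -36253), Rational(223301, 30)) = Mul(Add(-29009, -36253), Rational(223301, 30)) = Mul(-65262, Rational(223301, 30)) = Rational(-2428844977, 5)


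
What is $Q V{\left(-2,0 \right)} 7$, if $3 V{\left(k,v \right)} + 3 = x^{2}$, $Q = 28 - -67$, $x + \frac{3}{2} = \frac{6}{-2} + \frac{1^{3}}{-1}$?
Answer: $\frac{72485}{12} \approx 6040.4$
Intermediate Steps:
$x = - \frac{11}{2}$ ($x = - \frac{3}{2} + \left(\frac{6}{-2} + \frac{1^{3}}{-1}\right) = - \frac{3}{2} + \left(6 \left(- \frac{1}{2}\right) + 1 \left(-1\right)\right) = - \frac{3}{2} - 4 = - \frac{11}{2} \approx -5.5$)
$Q = 95$ ($Q = 28 + 67 = 95$)
$V{\left(k,v \right)} = \frac{109}{12}$ ($V{\left(k,v \right)} = -1 + \frac{\left(- \frac{11}{2}\right)^{2}}{3} = -1 + \frac{1}{3} \cdot \frac{121}{4} = -1 + \frac{121}{12} = \frac{109}{12}$)
$Q V{\left(-2,0 \right)} 7 = 95 \cdot \frac{109}{12} \cdot 7 = 95 \cdot \frac{763}{12} = \frac{72485}{12}$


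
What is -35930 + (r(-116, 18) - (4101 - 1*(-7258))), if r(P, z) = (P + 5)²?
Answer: -34968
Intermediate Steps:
r(P, z) = (5 + P)²
-35930 + (r(-116, 18) - (4101 - 1*(-7258))) = -35930 + ((5 - 116)² - (4101 - 1*(-7258))) = -35930 + ((-111)² - (4101 + 7258)) = -35930 + (12321 - 1*11359) = -35930 + (12321 - 11359) = -35930 + 962 = -34968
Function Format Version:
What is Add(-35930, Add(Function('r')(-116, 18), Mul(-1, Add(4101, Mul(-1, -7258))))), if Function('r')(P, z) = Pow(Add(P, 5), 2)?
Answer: -34968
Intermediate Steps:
Function('r')(P, z) = Pow(Add(5, P), 2)
Add(-35930, Add(Function('r')(-116, 18), Mul(-1, Add(4101, Mul(-1, -7258))))) = Add(-35930, Add(Pow(Add(5, -116), 2), Mul(-1, Add(4101, Mul(-1, -7258))))) = Add(-35930, Add(Pow(-111, 2), Mul(-1, Add(4101, 7258)))) = Add(-35930, Add(12321, Mul(-1, 11359))) = Add(-35930, Add(12321, -11359)) = Add(-35930, 962) = -34968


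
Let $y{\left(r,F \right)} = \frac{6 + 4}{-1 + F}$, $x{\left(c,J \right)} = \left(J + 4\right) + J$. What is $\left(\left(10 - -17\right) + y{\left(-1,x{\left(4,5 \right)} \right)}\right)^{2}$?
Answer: $\frac{130321}{169} \approx 771.13$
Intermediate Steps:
$x{\left(c,J \right)} = 4 + 2 J$ ($x{\left(c,J \right)} = \left(4 + J\right) + J = 4 + 2 J$)
$y{\left(r,F \right)} = \frac{10}{-1 + F}$
$\left(\left(10 - -17\right) + y{\left(-1,x{\left(4,5 \right)} \right)}\right)^{2} = \left(\left(10 - -17\right) + \frac{10}{-1 + \left(4 + 2 \cdot 5\right)}\right)^{2} = \left(\left(10 + 17\right) + \frac{10}{-1 + \left(4 + 10\right)}\right)^{2} = \left(27 + \frac{10}{-1 + 14}\right)^{2} = \left(27 + \frac{10}{13}\right)^{2} = \left(\frac{361}{13}\right)^{2} = \frac{130321}{169}$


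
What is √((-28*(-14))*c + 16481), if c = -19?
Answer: √9033 ≈ 95.042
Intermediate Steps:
√((-28*(-14))*c + 16481) = √(-28*(-14)*(-19) + 16481) = √(392*(-19) + 16481) = √(-7448 + 16481) = √9033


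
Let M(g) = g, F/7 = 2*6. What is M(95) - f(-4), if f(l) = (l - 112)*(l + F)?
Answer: 9375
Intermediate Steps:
F = 84 (F = 7*(2*6) = 7*12 = 84)
f(l) = (-112 + l)*(84 + l) (f(l) = (l - 112)*(l + 84) = (-112 + l)*(84 + l))
M(95) - f(-4) = 95 - (-9408 + (-4)**2 - 28*(-4)) = 95 - (-9408 + 16 + 112) = 95 - 1*(-9280) = 95 + 9280 = 9375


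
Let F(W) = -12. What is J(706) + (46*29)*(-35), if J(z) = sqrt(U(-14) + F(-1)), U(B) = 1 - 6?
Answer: -46690 + I*sqrt(17) ≈ -46690.0 + 4.1231*I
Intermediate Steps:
U(B) = -5
J(z) = I*sqrt(17) (J(z) = sqrt(-5 - 12) = sqrt(-17) = I*sqrt(17))
J(706) + (46*29)*(-35) = I*sqrt(17) + (46*29)*(-35) = I*sqrt(17) + 1334*(-35) = I*sqrt(17) - 46690 = -46690 + I*sqrt(17)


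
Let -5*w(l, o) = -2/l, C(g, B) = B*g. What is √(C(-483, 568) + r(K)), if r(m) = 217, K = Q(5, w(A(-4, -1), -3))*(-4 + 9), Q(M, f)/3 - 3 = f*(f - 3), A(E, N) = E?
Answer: I*√274127 ≈ 523.57*I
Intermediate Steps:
w(l, o) = 2/(5*l) (w(l, o) = -(-2)/(5*l) = 2/(5*l))
Q(M, f) = 9 + 3*f*(-3 + f) (Q(M, f) = 9 + 3*(f*(f - 3)) = 9 + 3*(f*(-3 + f)) = 9 + 3*f*(-3 + f))
K = 993/20 (K = (9 - 18/(5*(-4)) + 3*((⅖)/(-4))²)*(-4 + 9) = (9 - 18*(-1)/(5*4) + 3*((⅖)*(-¼))²)*5 = (9 - 9*(-⅒) + 3*(-⅒)²)*5 = (9 + 9/10 + 3*(1/100))*5 = (9 + 9/10 + 3/100)*5 = (993/100)*5 = 993/20 ≈ 49.650)
√(C(-483, 568) + r(K)) = √(568*(-483) + 217) = √(-274344 + 217) = √(-274127) = I*√274127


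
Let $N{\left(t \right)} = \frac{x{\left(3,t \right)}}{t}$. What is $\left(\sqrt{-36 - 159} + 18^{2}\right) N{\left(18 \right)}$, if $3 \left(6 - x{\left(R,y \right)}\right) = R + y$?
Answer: $-18 - \frac{i \sqrt{195}}{18} \approx -18.0 - 0.77579 i$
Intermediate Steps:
$x{\left(R,y \right)} = 6 - \frac{R}{3} - \frac{y}{3}$ ($x{\left(R,y \right)} = 6 - \frac{R + y}{3} = 6 - \left(\frac{R}{3} + \frac{y}{3}\right) = 6 - \frac{R}{3} - \frac{y}{3}$)
$N{\left(t \right)} = \frac{5 - \frac{t}{3}}{t}$ ($N{\left(t \right)} = \frac{6 - 1 - \frac{t}{3}}{t} = \frac{5 - \frac{t}{3}}{t}$)
$\left(\sqrt{-36 - 159} + 18^{2}\right) N{\left(18 \right)} = \left(\sqrt{-36 - 159} + 18^{2}\right) \frac{15 - 18}{3 \cdot 18} = \left(\sqrt{-195} + 324\right) \frac{1}{3} \cdot \frac{1}{18} \left(15 - 18\right) = \left(i \sqrt{195} + 324\right) \frac{1}{3} \cdot \frac{1}{18} \left(-3\right) = \left(324 + i \sqrt{195}\right) \left(- \frac{1}{18}\right) = -18 - \frac{i \sqrt{195}}{18}$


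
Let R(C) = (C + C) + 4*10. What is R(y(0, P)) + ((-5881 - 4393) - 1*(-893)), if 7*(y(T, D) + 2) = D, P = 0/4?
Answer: -9345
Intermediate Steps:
P = 0 (P = 0*(¼) = 0)
y(T, D) = -2 + D/7
R(C) = 40 + 2*C (R(C) = 2*C + 40 = 40 + 2*C)
R(y(0, P)) + ((-5881 - 4393) - 1*(-893)) = (40 + 2*(-2 + (⅐)*0)) + ((-5881 - 4393) - 1*(-893)) = (40 + 2*(-2 + 0)) + (-10274 + 893) = (40 + 2*(-2)) - 9381 = (40 - 4) - 9381 = 36 - 9381 = -9345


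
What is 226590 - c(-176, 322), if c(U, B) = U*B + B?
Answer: 282940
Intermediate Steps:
c(U, B) = B + B*U (c(U, B) = B*U + B = B + B*U)
226590 - c(-176, 322) = 226590 - 322*(1 - 176) = 226590 - 322*(-175) = 226590 - 1*(-56350) = 226590 + 56350 = 282940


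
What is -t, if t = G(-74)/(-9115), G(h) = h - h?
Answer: 0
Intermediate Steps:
G(h) = 0
t = 0 (t = 0/(-9115) = 0*(-1/9115) = 0)
-t = -1*0 = 0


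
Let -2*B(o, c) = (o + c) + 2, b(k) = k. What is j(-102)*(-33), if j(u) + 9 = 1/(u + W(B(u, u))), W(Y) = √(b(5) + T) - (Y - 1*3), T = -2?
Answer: 11885709/39997 + 33*√3/39997 ≈ 297.17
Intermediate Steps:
B(o, c) = -1 - c/2 - o/2 (B(o, c) = -((o + c) + 2)/2 = -((c + o) + 2)/2 = -(2 + c + o)/2 = -1 - c/2 - o/2)
W(Y) = 3 + √3 - Y (W(Y) = √(5 - 2) - (Y - 1*3) = √3 - (Y - 3) = √3 - (-3 + Y) = √3 + (3 - Y) = 3 + √3 - Y)
j(u) = -9 + 1/(4 + √3 + 2*u) (j(u) = -9 + 1/(u + (3 + √3 - (-1 - u/2 - u/2))) = -9 + 1/(u + (3 + √3 - (-1 - u))) = -9 + 1/(u + (3 + √3 + (1 + u))) = -9 + 1/(u + (4 + u + √3)) = -9 + 1/(4 + √3 + 2*u))
j(-102)*(-33) = ((-35 - 18*(-102) - 9*√3)/(4 + √3 + 2*(-102)))*(-33) = ((-35 + 1836 - 9*√3)/(4 + √3 - 204))*(-33) = ((1801 - 9*√3)/(-200 + √3))*(-33) = -33*(1801 - 9*√3)/(-200 + √3)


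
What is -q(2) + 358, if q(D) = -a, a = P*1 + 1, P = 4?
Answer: 363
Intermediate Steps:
a = 5 (a = 4*1 + 1 = 4 + 1 = 5)
q(D) = -5 (q(D) = -1*5 = -5)
-q(2) + 358 = -1*(-5) + 358 = 5 + 358 = 363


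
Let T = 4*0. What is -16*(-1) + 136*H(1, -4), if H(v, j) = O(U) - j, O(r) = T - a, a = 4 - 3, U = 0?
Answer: 424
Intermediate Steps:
T = 0
a = 1
O(r) = -1 (O(r) = 0 - 1*1 = 0 - 1 = -1)
H(v, j) = -1 - j
-16*(-1) + 136*H(1, -4) = -16*(-1) + 136*(-1 - 1*(-4)) = 16 + 136*(-1 + 4) = 16 + 136*3 = 16 + 408 = 424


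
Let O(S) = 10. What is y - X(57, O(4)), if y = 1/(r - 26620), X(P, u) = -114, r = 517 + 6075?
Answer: 2283191/20028 ≈ 114.00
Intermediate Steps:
r = 6592
y = -1/20028 (y = 1/(6592 - 26620) = 1/(-20028) = -1/20028 ≈ -4.9930e-5)
y - X(57, O(4)) = -1/20028 - 1*(-114) = -1/20028 + 114 = 2283191/20028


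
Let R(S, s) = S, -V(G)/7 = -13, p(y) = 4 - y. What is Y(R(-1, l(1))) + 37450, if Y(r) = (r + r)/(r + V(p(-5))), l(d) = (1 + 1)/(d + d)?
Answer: 1685249/45 ≈ 37450.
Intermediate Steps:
l(d) = 1/d (l(d) = 2/((2*d)) = 2*(1/(2*d)) = 1/d)
V(G) = 91 (V(G) = -7*(-13) = 91)
Y(r) = 2*r/(91 + r) (Y(r) = (r + r)/(r + 91) = (2*r)/(91 + r) = 2*r/(91 + r))
Y(R(-1, l(1))) + 37450 = 2*(-1)/(91 - 1) + 37450 = 2*(-1)/90 + 37450 = 2*(-1)*(1/90) + 37450 = -1/45 + 37450 = 1685249/45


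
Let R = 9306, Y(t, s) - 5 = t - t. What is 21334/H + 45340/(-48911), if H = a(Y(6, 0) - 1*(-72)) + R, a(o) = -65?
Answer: 624480334/451986551 ≈ 1.3816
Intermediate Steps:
Y(t, s) = 5 (Y(t, s) = 5 + (t - t) = 5 + 0 = 5)
H = 9241 (H = -65 + 9306 = 9241)
21334/H + 45340/(-48911) = 21334/9241 + 45340/(-48911) = 21334*(1/9241) + 45340*(-1/48911) = 21334/9241 - 45340/48911 = 624480334/451986551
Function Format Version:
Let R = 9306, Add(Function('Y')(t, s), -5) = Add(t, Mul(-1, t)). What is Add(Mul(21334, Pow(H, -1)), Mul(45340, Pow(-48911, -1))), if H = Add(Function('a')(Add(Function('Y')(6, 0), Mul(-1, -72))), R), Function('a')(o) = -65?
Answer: Rational(624480334, 451986551) ≈ 1.3816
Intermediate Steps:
Function('Y')(t, s) = 5 (Function('Y')(t, s) = Add(5, Add(t, Mul(-1, t))) = Add(5, 0) = 5)
H = 9241 (H = Add(-65, 9306) = 9241)
Add(Mul(21334, Pow(H, -1)), Mul(45340, Pow(-48911, -1))) = Add(Mul(21334, Pow(9241, -1)), Mul(45340, Pow(-48911, -1))) = Add(Mul(21334, Rational(1, 9241)), Mul(45340, Rational(-1, 48911))) = Add(Rational(21334, 9241), Rational(-45340, 48911)) = Rational(624480334, 451986551)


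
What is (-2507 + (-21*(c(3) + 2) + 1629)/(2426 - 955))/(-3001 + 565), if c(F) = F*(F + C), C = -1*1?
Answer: 921584/895839 ≈ 1.0287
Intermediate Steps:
C = -1
c(F) = F*(-1 + F) (c(F) = F*(F - 1) = F*(-1 + F))
(-2507 + (-21*(c(3) + 2) + 1629)/(2426 - 955))/(-3001 + 565) = (-2507 + (-21*(3*(-1 + 3) + 2) + 1629)/(2426 - 955))/(-3001 + 565) = (-2507 + (-21*(3*2 + 2) + 1629)/1471)/(-2436) = (-2507 + (-21*(6 + 2) + 1629)*(1/1471))*(-1/2436) = (-2507 + (-21*8 + 1629)*(1/1471))*(-1/2436) = (-2507 + (-168 + 1629)*(1/1471))*(-1/2436) = (-2507 + 1461*(1/1471))*(-1/2436) = (-2507 + 1461/1471)*(-1/2436) = -3686336/1471*(-1/2436) = 921584/895839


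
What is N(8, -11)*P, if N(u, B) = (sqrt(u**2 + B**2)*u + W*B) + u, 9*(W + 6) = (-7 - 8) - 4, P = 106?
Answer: 92750/9 + 848*sqrt(185) ≈ 21840.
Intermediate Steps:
W = -73/9 (W = -6 + ((-7 - 8) - 4)/9 = -6 + (-15 - 4)/9 = -6 + (1/9)*(-19) = -6 - 19/9 = -73/9 ≈ -8.1111)
N(u, B) = u - 73*B/9 + u*sqrt(B**2 + u**2) (N(u, B) = (sqrt(u**2 + B**2)*u - 73*B/9) + u = (sqrt(B**2 + u**2)*u - 73*B/9) + u = (u*sqrt(B**2 + u**2) - 73*B/9) + u = (-73*B/9 + u*sqrt(B**2 + u**2)) + u = u - 73*B/9 + u*sqrt(B**2 + u**2))
N(8, -11)*P = (8 - 73/9*(-11) + 8*sqrt((-11)**2 + 8**2))*106 = (8 + 803/9 + 8*sqrt(121 + 64))*106 = (8 + 803/9 + 8*sqrt(185))*106 = (875/9 + 8*sqrt(185))*106 = 92750/9 + 848*sqrt(185)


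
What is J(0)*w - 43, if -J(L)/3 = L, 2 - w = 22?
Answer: -43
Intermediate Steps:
w = -20 (w = 2 - 1*22 = 2 - 22 = -20)
J(L) = -3*L
J(0)*w - 43 = -3*0*(-20) - 43 = 0*(-20) - 43 = 0 - 43 = -43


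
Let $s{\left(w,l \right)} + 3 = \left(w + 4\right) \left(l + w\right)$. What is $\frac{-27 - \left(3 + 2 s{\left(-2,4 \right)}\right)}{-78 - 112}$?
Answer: $\frac{16}{95} \approx 0.16842$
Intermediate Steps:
$s{\left(w,l \right)} = -3 + \left(4 + w\right) \left(l + w\right)$ ($s{\left(w,l \right)} = -3 + \left(w + 4\right) \left(l + w\right) = -3 + \left(4 + w\right) \left(l + w\right)$)
$\frac{-27 - \left(3 + 2 s{\left(-2,4 \right)}\right)}{-78 - 112} = \frac{-27 - \left(3 + 2 \left(-3 + \left(-2\right)^{2} + 4 \cdot 4 + 4 \left(-2\right) + 4 \left(-2\right)\right)\right)}{-78 - 112} = \frac{-27 - \left(3 + 2 \left(-3 + 4 + 16 - 8 - 8\right)\right)}{-190} = \left(-27 - \left(3 + 2 \cdot 1\right)\right) \left(- \frac{1}{190}\right) = \left(-27 - 5\right) \left(- \frac{1}{190}\right) = \left(-32\right) \left(- \frac{1}{190}\right) = \frac{16}{95}$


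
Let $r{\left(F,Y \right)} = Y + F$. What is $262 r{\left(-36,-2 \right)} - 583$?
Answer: $-10539$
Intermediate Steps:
$r{\left(F,Y \right)} = F + Y$
$262 r{\left(-36,-2 \right)} - 583 = 262 \left(-36 - 2\right) - 583 = 262 \left(-38\right) - 583 = -9956 - 583 = -10539$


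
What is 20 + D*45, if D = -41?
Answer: -1825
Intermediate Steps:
20 + D*45 = 20 - 41*45 = 20 - 1845 = -1825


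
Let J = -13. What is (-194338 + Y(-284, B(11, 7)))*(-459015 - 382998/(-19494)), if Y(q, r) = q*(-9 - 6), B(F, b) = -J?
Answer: 283458740900356/3249 ≈ 8.7245e+10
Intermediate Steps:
B(F, b) = 13 (B(F, b) = -1*(-13) = 13)
Y(q, r) = -15*q (Y(q, r) = q*(-15) = -15*q)
(-194338 + Y(-284, B(11, 7)))*(-459015 - 382998/(-19494)) = (-194338 - 15*(-284))*(-459015 - 382998/(-19494)) = (-194338 + 4260)*(-459015 - 382998*(-1/19494)) = -190078*(-459015 + 63833/3249) = -190078*(-1491275902/3249) = 283458740900356/3249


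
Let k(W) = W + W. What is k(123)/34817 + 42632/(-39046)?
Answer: -737356514/679732291 ≈ -1.0848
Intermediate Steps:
k(W) = 2*W
k(123)/34817 + 42632/(-39046) = (2*123)/34817 + 42632/(-39046) = 246*(1/34817) + 42632*(-1/39046) = 246/34817 - 21316/19523 = -737356514/679732291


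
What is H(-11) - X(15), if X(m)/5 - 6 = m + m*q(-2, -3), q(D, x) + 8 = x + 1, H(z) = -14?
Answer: 631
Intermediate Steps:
q(D, x) = -7 + x (q(D, x) = -8 + (x + 1) = -8 + (1 + x) = -7 + x)
X(m) = 30 - 45*m (X(m) = 30 + 5*(m + m*(-7 - 3)) = 30 + 5*(m + m*(-10)) = 30 + 5*(m - 10*m) = 30 + 5*(-9*m) = 30 - 45*m)
H(-11) - X(15) = -14 - (30 - 45*15) = -14 - (30 - 675) = -14 - 1*(-645) = -14 + 645 = 631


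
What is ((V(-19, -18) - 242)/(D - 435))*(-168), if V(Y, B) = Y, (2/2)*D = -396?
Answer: -14616/277 ≈ -52.765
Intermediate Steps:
D = -396
((V(-19, -18) - 242)/(D - 435))*(-168) = ((-19 - 242)/(-396 - 435))*(-168) = -261/(-831)*(-168) = -261*(-1/831)*(-168) = (87/277)*(-168) = -14616/277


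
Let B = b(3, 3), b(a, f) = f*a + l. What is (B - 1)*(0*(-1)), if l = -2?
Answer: 0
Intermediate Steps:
b(a, f) = -2 + a*f (b(a, f) = f*a - 2 = a*f - 2 = -2 + a*f)
B = 7 (B = -2 + 3*3 = -2 + 9 = 7)
(B - 1)*(0*(-1)) = (7 - 1)*(0*(-1)) = 6*0 = 0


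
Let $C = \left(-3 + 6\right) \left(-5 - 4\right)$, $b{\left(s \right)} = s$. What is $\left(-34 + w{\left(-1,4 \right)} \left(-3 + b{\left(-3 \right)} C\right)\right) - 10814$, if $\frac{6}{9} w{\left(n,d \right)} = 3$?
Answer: $-10497$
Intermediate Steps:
$w{\left(n,d \right)} = \frac{9}{2}$ ($w{\left(n,d \right)} = \frac{3}{2} \cdot 3 = \frac{9}{2}$)
$C = -27$ ($C = 3 \left(-9\right) = -27$)
$\left(-34 + w{\left(-1,4 \right)} \left(-3 + b{\left(-3 \right)} C\right)\right) - 10814 = \left(-34 + \frac{9 \left(-3 - -81\right)}{2}\right) - 10814 = \left(-34 + \frac{9 \left(-3 + 81\right)}{2}\right) - 10814 = \left(-34 + \frac{9}{2} \cdot 78\right) - 10814 = \left(-34 + 351\right) - 10814 = 317 - 10814 = -10497$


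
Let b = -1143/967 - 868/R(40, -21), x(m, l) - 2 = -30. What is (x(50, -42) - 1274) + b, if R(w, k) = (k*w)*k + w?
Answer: -5570192179/4274140 ≈ -1303.2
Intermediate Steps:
x(m, l) = -28 (x(m, l) = 2 - 30 = -28)
R(w, k) = w + w*k² (R(w, k) = w*k² + w = w + w*k²)
b = -5261899/4274140 (b = -1143/967 - 868*1/(40*(1 + (-21)²)) = -1143*1/967 - 868*1/(40*(1 + 441)) = -1143/967 - 868/(40*442) = -1143/967 - 868/17680 = -1143/967 - 868*1/17680 = -1143/967 - 217/4420 = -5261899/4274140 ≈ -1.2311)
(x(50, -42) - 1274) + b = (-28 - 1274) - 5261899/4274140 = -1302 - 5261899/4274140 = -5570192179/4274140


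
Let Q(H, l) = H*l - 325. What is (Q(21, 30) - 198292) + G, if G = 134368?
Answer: -63619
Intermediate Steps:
Q(H, l) = -325 + H*l
(Q(21, 30) - 198292) + G = ((-325 + 21*30) - 198292) + 134368 = ((-325 + 630) - 198292) + 134368 = (305 - 198292) + 134368 = -197987 + 134368 = -63619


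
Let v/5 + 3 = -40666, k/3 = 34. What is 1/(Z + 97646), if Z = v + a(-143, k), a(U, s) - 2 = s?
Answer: -1/105595 ≈ -9.4701e-6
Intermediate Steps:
k = 102 (k = 3*34 = 102)
a(U, s) = 2 + s
v = -203345 (v = -15 + 5*(-40666) = -15 - 203330 = -203345)
Z = -203241 (Z = -203345 + (2 + 102) = -203345 + 104 = -203241)
1/(Z + 97646) = 1/(-203241 + 97646) = 1/(-105595) = -1/105595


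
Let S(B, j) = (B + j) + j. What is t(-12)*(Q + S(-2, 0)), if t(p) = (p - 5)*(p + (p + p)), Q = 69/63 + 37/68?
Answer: -1545/7 ≈ -220.71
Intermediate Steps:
S(B, j) = B + 2*j
Q = 2341/1428 (Q = 69*(1/63) + 37*(1/68) = 23/21 + 37/68 = 2341/1428 ≈ 1.6394)
t(p) = 3*p*(-5 + p) (t(p) = (-5 + p)*(p + 2*p) = (-5 + p)*(3*p) = 3*p*(-5 + p))
t(-12)*(Q + S(-2, 0)) = (3*(-12)*(-5 - 12))*(2341/1428 + (-2 + 2*0)) = (3*(-12)*(-17))*(2341/1428 + (-2 + 0)) = 612*(2341/1428 - 2) = 612*(-515/1428) = -1545/7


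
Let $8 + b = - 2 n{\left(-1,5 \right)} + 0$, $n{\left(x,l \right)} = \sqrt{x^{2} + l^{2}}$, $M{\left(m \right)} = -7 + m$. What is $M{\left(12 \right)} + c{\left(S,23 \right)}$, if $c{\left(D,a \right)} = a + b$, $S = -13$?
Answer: $20 - 2 \sqrt{26} \approx 9.802$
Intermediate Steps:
$n{\left(x,l \right)} = \sqrt{l^{2} + x^{2}}$
$b = -8 - 2 \sqrt{26}$ ($b = -8 + \left(- 2 \sqrt{5^{2} + \left(-1\right)^{2}} + 0\right) = -8 + \left(- 2 \sqrt{25 + 1} + 0\right) = -8 + \left(- 2 \sqrt{26} + 0\right) = -8 - 2 \sqrt{26} \approx -18.198$)
$c{\left(D,a \right)} = -8 + a - 2 \sqrt{26}$ ($c{\left(D,a \right)} = a - \left(8 + 2 \sqrt{26}\right) = -8 + a - 2 \sqrt{26}$)
$M{\left(12 \right)} + c{\left(S,23 \right)} = \left(-7 + 12\right) - \left(-15 + 2 \sqrt{26}\right) = 5 + \left(15 - 2 \sqrt{26}\right) = 20 - 2 \sqrt{26}$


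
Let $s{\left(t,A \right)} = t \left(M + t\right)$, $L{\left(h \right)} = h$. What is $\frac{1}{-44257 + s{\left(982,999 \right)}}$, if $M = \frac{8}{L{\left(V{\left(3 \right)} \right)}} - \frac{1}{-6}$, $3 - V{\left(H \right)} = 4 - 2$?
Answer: $\frac{3}{2784260} \approx 1.0775 \cdot 10^{-6}$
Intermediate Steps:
$V{\left(H \right)} = 1$ ($V{\left(H \right)} = 3 - \left(4 - 2\right) = 3 - 2 = 1$)
$M = \frac{49}{6}$ ($M = \frac{8}{1} - \frac{1}{-6} = 8 \cdot 1 - - \frac{1}{6} = 8 + \frac{1}{6} = \frac{49}{6} \approx 8.1667$)
$s{\left(t,A \right)} = t \left(\frac{49}{6} + t\right)$
$\frac{1}{-44257 + s{\left(982,999 \right)}} = \frac{1}{-44257 + \frac{1}{6} \cdot 982 \left(49 + 6 \cdot 982\right)} = \frac{1}{-44257 + \frac{1}{6} \cdot 982 \left(49 + 5892\right)} = \frac{1}{-44257 + \frac{1}{6} \cdot 982 \cdot 5941} = \frac{1}{-44257 + \frac{2917031}{3}} = \frac{1}{\frac{2784260}{3}} = \frac{3}{2784260}$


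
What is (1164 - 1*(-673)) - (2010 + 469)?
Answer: -642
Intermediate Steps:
(1164 - 1*(-673)) - (2010 + 469) = (1164 + 673) - 1*2479 = 1837 - 2479 = -642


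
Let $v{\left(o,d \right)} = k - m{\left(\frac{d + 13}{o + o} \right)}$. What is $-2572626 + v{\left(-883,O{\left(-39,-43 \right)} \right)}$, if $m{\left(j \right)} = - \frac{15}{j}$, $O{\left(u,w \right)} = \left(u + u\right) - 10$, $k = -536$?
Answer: $- \frac{12864044}{5} \approx -2.5728 \cdot 10^{6}$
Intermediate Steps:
$O{\left(u,w \right)} = -10 + 2 u$ ($O{\left(u,w \right)} = 2 u - 10 = -10 + 2 u$)
$v{\left(o,d \right)} = -536 + \frac{30 o}{13 + d}$ ($v{\left(o,d \right)} = -536 - - \frac{15}{\left(d + 13\right) \frac{1}{o + o}} = -536 - - \frac{15}{\left(13 + d\right) \frac{1}{2 o}} = -536 - - \frac{15}{\frac{1}{2} \frac{1}{o} \left(13 + d\right)} = -536 - - 15 \frac{2 o}{13 + d} = -536 - - \frac{30 o}{13 + d} = -536 + \frac{30 o}{13 + d}$)
$-2572626 + v{\left(-883,O{\left(-39,-43 \right)} \right)} = -2572626 + \frac{2 \left(-3484 - 268 \left(-10 + 2 \left(-39\right)\right) + 15 \left(-883\right)\right)}{13 + \left(-10 + 2 \left(-39\right)\right)} = -2572626 + \frac{2 \left(-3484 - 268 \left(-10 - 78\right) - 13245\right)}{13 - 88} = -2572626 + \frac{2 \left(-3484 - -23584 - 13245\right)}{13 - 88} = -2572626 + \frac{2 \left(-3484 + 23584 - 13245\right)}{-75} = -2572626 + 2 \left(- \frac{1}{75}\right) 6855 = -2572626 - \frac{914}{5} = - \frac{12864044}{5}$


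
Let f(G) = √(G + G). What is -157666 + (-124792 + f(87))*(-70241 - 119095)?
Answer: 23627460446 - 189336*√174 ≈ 2.3625e+10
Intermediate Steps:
f(G) = √2*√G (f(G) = √(2*G) = √2*√G)
-157666 + (-124792 + f(87))*(-70241 - 119095) = -157666 + (-124792 + √2*√87)*(-70241 - 119095) = -157666 + (-124792 + √174)*(-189336) = -157666 + (23627618112 - 189336*√174) = 23627460446 - 189336*√174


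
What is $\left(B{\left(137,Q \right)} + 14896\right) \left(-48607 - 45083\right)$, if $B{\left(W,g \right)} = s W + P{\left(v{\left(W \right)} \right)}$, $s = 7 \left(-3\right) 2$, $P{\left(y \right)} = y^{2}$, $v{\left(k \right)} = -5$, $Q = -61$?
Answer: $-858856230$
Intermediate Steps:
$s = -42$ ($s = \left(-21\right) 2 = -42$)
$B{\left(W,g \right)} = 25 - 42 W$ ($B{\left(W,g \right)} = - 42 W + \left(-5\right)^{2} = - 42 W + 25 = 25 - 42 W$)
$\left(B{\left(137,Q \right)} + 14896\right) \left(-48607 - 45083\right) = \left(\left(25 - 5754\right) + 14896\right) \left(-48607 - 45083\right) = \left(\left(25 - 5754\right) + 14896\right) \left(-93690\right) = \left(-5729 + 14896\right) \left(-93690\right) = 9167 \left(-93690\right) = -858856230$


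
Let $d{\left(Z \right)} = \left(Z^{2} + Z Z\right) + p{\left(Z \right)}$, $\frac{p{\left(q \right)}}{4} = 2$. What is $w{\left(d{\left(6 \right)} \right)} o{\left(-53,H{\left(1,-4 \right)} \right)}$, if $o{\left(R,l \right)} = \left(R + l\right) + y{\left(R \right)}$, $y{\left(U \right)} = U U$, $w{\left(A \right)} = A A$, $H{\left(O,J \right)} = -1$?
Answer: $17632000$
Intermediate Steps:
$p{\left(q \right)} = 8$ ($p{\left(q \right)} = 4 \cdot 2 = 8$)
$d{\left(Z \right)} = 8 + 2 Z^{2}$ ($d{\left(Z \right)} = \left(Z^{2} + Z Z\right) + 8 = \left(Z^{2} + Z^{2}\right) + 8 = 2 Z^{2} + 8 = 8 + 2 Z^{2}$)
$w{\left(A \right)} = A^{2}$
$y{\left(U \right)} = U^{2}$
$o{\left(R,l \right)} = R + l + R^{2}$ ($o{\left(R,l \right)} = \left(R + l\right) + R^{2} = R + l + R^{2}$)
$w{\left(d{\left(6 \right)} \right)} o{\left(-53,H{\left(1,-4 \right)} \right)} = \left(8 + 2 \cdot 6^{2}\right)^{2} \left(-53 - 1 + \left(-53\right)^{2}\right) = \left(8 + 2 \cdot 36\right)^{2} \left(-53 - 1 + 2809\right) = \left(8 + 72\right)^{2} \cdot 2755 = 80^{2} \cdot 2755 = 6400 \cdot 2755 = 17632000$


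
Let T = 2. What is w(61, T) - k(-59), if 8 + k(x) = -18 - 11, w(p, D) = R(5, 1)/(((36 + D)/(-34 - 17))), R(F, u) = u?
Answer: 1355/38 ≈ 35.658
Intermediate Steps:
w(p, D) = 1/(-12/17 - D/51) (w(p, D) = 1/((36 + D)/(-34 - 17)) = 1/((36 + D)/(-51)) = 1/((36 + D)*(-1/51)) = 1/(-12/17 - D/51))
k(x) = -37 (k(x) = -8 + (-18 - 11) = -8 - 29 = -37)
w(61, T) - k(-59) = -51/(36 + 2) - 1*(-37) = -51/38 + 37 = 1355/38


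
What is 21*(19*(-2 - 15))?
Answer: -6783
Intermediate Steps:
21*(19*(-2 - 15)) = 21*(19*(-17)) = 21*(-323) = -6783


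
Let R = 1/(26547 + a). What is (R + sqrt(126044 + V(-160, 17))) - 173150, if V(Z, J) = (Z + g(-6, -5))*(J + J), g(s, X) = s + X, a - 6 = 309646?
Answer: -58212856849/336199 + sqrt(120230) ≈ -1.7280e+5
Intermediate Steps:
a = 309652 (a = 6 + 309646 = 309652)
g(s, X) = X + s
R = 1/336199 (R = 1/(26547 + 309652) = 1/336199 ≈ 2.9744e-6)
V(Z, J) = 2*J*(-11 + Z) (V(Z, J) = (Z + (-5 - 6))*(J + J) = (Z - 11)*(2*J) = (-11 + Z)*(2*J) = 2*J*(-11 + Z))
(R + sqrt(126044 + V(-160, 17))) - 173150 = (1/336199 + sqrt(126044 + 2*17*(-11 - 160))) - 173150 = (1/336199 + sqrt(126044 + 2*17*(-171))) - 173150 = (1/336199 + sqrt(126044 - 5814)) - 173150 = (1/336199 + sqrt(120230)) - 173150 = -58212856849/336199 + sqrt(120230)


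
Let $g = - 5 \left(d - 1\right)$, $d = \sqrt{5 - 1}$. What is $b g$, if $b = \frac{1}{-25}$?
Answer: $\frac{1}{5} \approx 0.2$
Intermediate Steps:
$d = 2$ ($d = \sqrt{4} = 2$)
$g = -5$ ($g = - 5 \left(2 - 1\right) = \left(-5\right) 1 = -5$)
$b = - \frac{1}{25} \approx -0.04$
$b g = \left(- \frac{1}{25}\right) \left(-5\right) = \frac{1}{5}$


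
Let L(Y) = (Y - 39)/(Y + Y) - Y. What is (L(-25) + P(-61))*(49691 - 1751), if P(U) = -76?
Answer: -11917884/5 ≈ -2.3836e+6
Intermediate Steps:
L(Y) = -Y + (-39 + Y)/(2*Y) (L(Y) = (-39 + Y)/((2*Y)) - Y = (-39 + Y)*(1/(2*Y)) - Y = (-39 + Y)/(2*Y) - Y = -Y + (-39 + Y)/(2*Y))
(L(-25) + P(-61))*(49691 - 1751) = ((1/2 - 1*(-25) - 39/2/(-25)) - 76)*(49691 - 1751) = ((1/2 + 25 - 39/2*(-1/25)) - 76)*47940 = ((1/2 + 25 + 39/50) - 76)*47940 = (657/25 - 76)*47940 = -1243/25*47940 = -11917884/5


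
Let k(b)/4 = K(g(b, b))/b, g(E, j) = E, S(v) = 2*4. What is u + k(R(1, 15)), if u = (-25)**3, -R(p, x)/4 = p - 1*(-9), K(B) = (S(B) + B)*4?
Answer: -78061/5 ≈ -15612.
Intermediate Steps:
S(v) = 8
K(B) = 32 + 4*B (K(B) = (8 + B)*4 = 32 + 4*B)
R(p, x) = -36 - 4*p (R(p, x) = -4*(p - 1*(-9)) = -4*(p + 9) = -4*(9 + p) = -36 - 4*p)
k(b) = 4*(32 + 4*b)/b (k(b) = 4*((32 + 4*b)/b) = 4*(32 + 4*b)/b)
u = -15625
u + k(R(1, 15)) = -15625 + (16 + 128/(-36 - 4*1)) = -15625 + (16 + 128/(-36 - 4)) = -15625 + (16 + 128/(-40)) = -15625 + (16 + 128*(-1/40)) = -15625 + (16 - 16/5) = -15625 + 64/5 = -78061/5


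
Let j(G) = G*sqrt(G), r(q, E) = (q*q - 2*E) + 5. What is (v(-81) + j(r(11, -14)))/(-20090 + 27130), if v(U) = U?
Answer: -81/7040 + 7*sqrt(154)/320 ≈ 0.25996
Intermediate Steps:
r(q, E) = 5 + q**2 - 2*E (r(q, E) = (q**2 - 2*E) + 5 = 5 + q**2 - 2*E)
j(G) = G**(3/2)
(v(-81) + j(r(11, -14)))/(-20090 + 27130) = (-81 + (5 + 11**2 - 2*(-14))**(3/2))/(-20090 + 27130) = (-81 + (5 + 121 + 28)**(3/2))/7040 = (-81 + 154**(3/2))*(1/7040) = (-81 + 154*sqrt(154))*(1/7040) = -81/7040 + 7*sqrt(154)/320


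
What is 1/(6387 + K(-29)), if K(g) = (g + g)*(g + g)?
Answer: 1/9751 ≈ 0.00010255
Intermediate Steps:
K(g) = 4*g² (K(g) = (2*g)*(2*g) = 4*g²)
1/(6387 + K(-29)) = 1/(6387 + 4*(-29)²) = 1/(6387 + 4*841) = 1/(6387 + 3364) = 1/9751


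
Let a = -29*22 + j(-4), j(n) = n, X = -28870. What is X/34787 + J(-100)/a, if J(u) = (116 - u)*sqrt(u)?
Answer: -28870/34787 - 360*I/107 ≈ -0.82991 - 3.3645*I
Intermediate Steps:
a = -642 (a = -29*22 - 4 = -638 - 4 = -642)
J(u) = sqrt(u)*(116 - u)
X/34787 + J(-100)/a = -28870/34787 + (sqrt(-100)*(116 - 1*(-100)))/(-642) = -28870*1/34787 + ((10*I)*(116 + 100))*(-1/642) = -28870/34787 + ((10*I)*216)*(-1/642) = -28870/34787 + (2160*I)*(-1/642) = -28870/34787 - 360*I/107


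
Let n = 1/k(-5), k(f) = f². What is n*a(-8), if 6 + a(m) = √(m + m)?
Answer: -6/25 + 4*I/25 ≈ -0.24 + 0.16*I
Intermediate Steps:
n = 1/25 (n = 1/((-5)²) = 1/25 ≈ 0.040000)
a(m) = -6 + √2*√m (a(m) = -6 + √(m + m) = -6 + √(2*m) = -6 + √2*√m)
n*a(-8) = (-6 + √2*√(-8))/25 = (-6 + √2*(2*I*√2))/25 = (-6 + 4*I)/25 = -6/25 + 4*I/25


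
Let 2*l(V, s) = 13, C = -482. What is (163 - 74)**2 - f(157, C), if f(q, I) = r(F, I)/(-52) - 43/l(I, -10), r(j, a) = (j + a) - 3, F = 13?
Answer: 102941/13 ≈ 7918.5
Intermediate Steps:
l(V, s) = 13/2 (l(V, s) = (1/2)*13 = 13/2)
r(j, a) = -3 + a + j (r(j, a) = (a + j) - 3 = -3 + a + j)
f(q, I) = -177/26 - I/52 (f(q, I) = (-3 + I + 13)/(-52) - 43/13/2 = (10 + I)*(-1/52) - 43*2/13 = (-5/26 - I/52) - 86/13 = -177/26 - I/52)
(163 - 74)**2 - f(157, C) = (163 - 74)**2 - (-177/26 - 1/52*(-482)) = 89**2 - (-177/26 + 241/26) = 7921 - 1*32/13 = 7921 - 32/13 = 102941/13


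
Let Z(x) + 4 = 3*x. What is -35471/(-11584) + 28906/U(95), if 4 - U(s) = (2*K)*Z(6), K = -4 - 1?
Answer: 21247183/104256 ≈ 203.80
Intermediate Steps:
Z(x) = -4 + 3*x
K = -5
U(s) = 144 (U(s) = 4 - 2*(-5)*(-4 + 3*6) = 4 - (-10)*(-4 + 18) = 4 - (-10)*14 = 4 - 1*(-140) = 4 + 140 = 144)
-35471/(-11584) + 28906/U(95) = -35471/(-11584) + 28906/144 = -35471*(-1/11584) + 28906*(1/144) = 35471/11584 + 14453/72 = 21247183/104256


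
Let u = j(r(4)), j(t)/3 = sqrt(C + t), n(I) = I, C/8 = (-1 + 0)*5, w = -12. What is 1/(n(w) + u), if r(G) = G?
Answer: -1/39 - I/26 ≈ -0.025641 - 0.038462*I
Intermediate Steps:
C = -40 (C = 8*((-1 + 0)*5) = 8*(-1*5) = 8*(-5) = -40)
j(t) = 3*sqrt(-40 + t)
u = 18*I (u = 3*sqrt(-40 + 4) = 3*sqrt(-36) = 3*(6*I) = 18*I ≈ 18.0*I)
1/(n(w) + u) = 1/(-12 + 18*I) = (-12 - 18*I)/468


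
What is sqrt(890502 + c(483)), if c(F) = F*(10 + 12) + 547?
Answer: 5*sqrt(36067) ≈ 949.57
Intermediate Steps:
c(F) = 547 + 22*F (c(F) = F*22 + 547 = 22*F + 547 = 547 + 22*F)
sqrt(890502 + c(483)) = sqrt(890502 + (547 + 22*483)) = sqrt(890502 + (547 + 10626)) = sqrt(890502 + 11173) = sqrt(901675) = 5*sqrt(36067)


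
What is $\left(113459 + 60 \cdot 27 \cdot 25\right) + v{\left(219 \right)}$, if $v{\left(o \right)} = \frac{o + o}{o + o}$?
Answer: $153960$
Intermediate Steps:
$v{\left(o \right)} = 1$ ($v{\left(o \right)} = \frac{2 o}{2 o} = 2 o \frac{1}{2 o} = 1$)
$\left(113459 + 60 \cdot 27 \cdot 25\right) + v{\left(219 \right)} = \left(113459 + 60 \cdot 27 \cdot 25\right) + 1 = \left(113459 + 1620 \cdot 25\right) + 1 = \left(113459 + 40500\right) + 1 = 153959 + 1 = 153960$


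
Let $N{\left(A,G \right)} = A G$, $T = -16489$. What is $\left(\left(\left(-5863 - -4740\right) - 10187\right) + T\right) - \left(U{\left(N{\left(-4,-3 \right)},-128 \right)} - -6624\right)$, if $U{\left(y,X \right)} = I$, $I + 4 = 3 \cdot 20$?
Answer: $-34479$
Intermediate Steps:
$I = 56$ ($I = -4 + 3 \cdot 20 = -4 + 60 = 56$)
$U{\left(y,X \right)} = 56$
$\left(\left(\left(-5863 - -4740\right) - 10187\right) + T\right) - \left(U{\left(N{\left(-4,-3 \right)},-128 \right)} - -6624\right) = \left(\left(\left(-5863 - -4740\right) - 10187\right) - 16489\right) - \left(56 - -6624\right) = \left(\left(\left(-5863 + 4740\right) - 10187\right) - 16489\right) - \left(56 + 6624\right) = \left(\left(-1123 - 10187\right) - 16489\right) - 6680 = \left(-11310 - 16489\right) - 6680 = -27799 - 6680 = -34479$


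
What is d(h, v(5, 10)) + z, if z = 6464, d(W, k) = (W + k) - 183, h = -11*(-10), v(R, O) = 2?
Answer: 6393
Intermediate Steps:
h = 110
d(W, k) = -183 + W + k
d(h, v(5, 10)) + z = (-183 + 110 + 2) + 6464 = -71 + 6464 = 6393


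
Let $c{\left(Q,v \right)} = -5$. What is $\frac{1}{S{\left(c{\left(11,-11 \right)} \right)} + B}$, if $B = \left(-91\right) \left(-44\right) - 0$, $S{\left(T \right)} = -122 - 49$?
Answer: $\frac{1}{3833} \approx 0.00026089$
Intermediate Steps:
$S{\left(T \right)} = -171$ ($S{\left(T \right)} = -122 - 49 = -171$)
$B = 4004$ ($B = 4004 + 0 = 4004$)
$\frac{1}{S{\left(c{\left(11,-11 \right)} \right)} + B} = \frac{1}{-171 + 4004} = \frac{1}{3833}$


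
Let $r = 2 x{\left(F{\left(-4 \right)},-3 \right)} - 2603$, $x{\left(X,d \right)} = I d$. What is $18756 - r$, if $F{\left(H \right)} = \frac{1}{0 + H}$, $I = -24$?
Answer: $21215$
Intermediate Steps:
$F{\left(H \right)} = \frac{1}{H}$
$x{\left(X,d \right)} = - 24 d$
$r = -2459$ ($r = 2 \left(\left(-24\right) \left(-3\right)\right) - 2603 = 2 \cdot 72 - 2603 = 144 - 2603 = -2459$)
$18756 - r = 18756 - -2459 = 18756 + 2459 = 21215$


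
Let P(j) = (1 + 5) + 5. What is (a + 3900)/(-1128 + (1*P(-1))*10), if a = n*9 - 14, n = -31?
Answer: -3607/1018 ≈ -3.5432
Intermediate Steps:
P(j) = 11 (P(j) = 6 + 5 = 11)
a = -293 (a = -31*9 - 14 = -279 - 14 = -293)
(a + 3900)/(-1128 + (1*P(-1))*10) = (-293 + 3900)/(-1128 + (1*11)*10) = 3607/(-1128 + 11*10) = 3607/(-1128 + 110) = 3607/(-1018) = 3607*(-1/1018) = -3607/1018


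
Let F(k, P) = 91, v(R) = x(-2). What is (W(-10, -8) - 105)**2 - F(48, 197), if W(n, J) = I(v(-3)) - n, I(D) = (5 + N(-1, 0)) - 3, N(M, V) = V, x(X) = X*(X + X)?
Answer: 8558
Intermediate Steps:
x(X) = 2*X**2 (x(X) = X*(2*X) = 2*X**2)
v(R) = 8 (v(R) = 2*(-2)**2 = 2*4 = 8)
I(D) = 2 (I(D) = (5 + 0) - 3 = 5 - 3 = 2)
W(n, J) = 2 - n
(W(-10, -8) - 105)**2 - F(48, 197) = ((2 - 1*(-10)) - 105)**2 - 1*91 = ((2 + 10) - 105)**2 - 91 = (12 - 105)**2 - 91 = (-93)**2 - 91 = 8649 - 91 = 8558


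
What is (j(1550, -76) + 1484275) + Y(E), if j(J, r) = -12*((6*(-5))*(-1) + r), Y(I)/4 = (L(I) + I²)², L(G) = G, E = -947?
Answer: 3210276377003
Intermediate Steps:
Y(I) = 4*(I + I²)²
j(J, r) = -360 - 12*r (j(J, r) = -12*(-30*(-1) + r) = -12*(30 + r) = -360 - 12*r)
(j(1550, -76) + 1484275) + Y(E) = ((-360 - 12*(-76)) + 1484275) + 4*(-947)²*(1 - 947)² = ((-360 + 912) + 1484275) + 4*896809*(-946)² = (552 + 1484275) + 4*896809*894916 = 1484827 + 3210274892176 = 3210276377003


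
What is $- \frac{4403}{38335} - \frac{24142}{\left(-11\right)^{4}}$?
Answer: $- \frac{5293839}{3001405} \approx -1.7638$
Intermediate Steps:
$- \frac{4403}{38335} - \frac{24142}{\left(-11\right)^{4}} = \left(-4403\right) \frac{1}{38335} - \frac{24142}{14641} = - \frac{259}{2255} - \frac{24142}{14641} = - \frac{5293839}{3001405}$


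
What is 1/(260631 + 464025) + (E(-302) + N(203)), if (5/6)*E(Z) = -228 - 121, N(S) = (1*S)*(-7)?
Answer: -6666110539/3623280 ≈ -1839.8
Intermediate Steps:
N(S) = -7*S (N(S) = S*(-7) = -7*S)
E(Z) = -2094/5 (E(Z) = 6*(-228 - 121)/5 = (6/5)*(-349) = -2094/5)
1/(260631 + 464025) + (E(-302) + N(203)) = 1/(260631 + 464025) + (-2094/5 - 7*203) = 1/724656 + (-2094/5 - 1421) = 1/724656 - 9199/5 = -6666110539/3623280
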